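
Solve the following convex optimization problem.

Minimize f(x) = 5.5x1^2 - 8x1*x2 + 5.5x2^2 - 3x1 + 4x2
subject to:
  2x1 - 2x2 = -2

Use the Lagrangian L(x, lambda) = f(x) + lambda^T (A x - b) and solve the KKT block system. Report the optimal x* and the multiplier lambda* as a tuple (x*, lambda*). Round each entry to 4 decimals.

Form the Lagrangian:
  L(x, lambda) = (1/2) x^T Q x + c^T x + lambda^T (A x - b)
Stationarity (grad_x L = 0): Q x + c + A^T lambda = 0.
Primal feasibility: A x = b.

This gives the KKT block system:
  [ Q   A^T ] [ x     ]   [-c ]
  [ A    0  ] [ lambda ] = [ b ]

Solving the linear system:
  x*      = (-0.6667, 0.3333)
  lambda* = (6.5)
  f(x*)   = 8.1667

x* = (-0.6667, 0.3333), lambda* = (6.5)


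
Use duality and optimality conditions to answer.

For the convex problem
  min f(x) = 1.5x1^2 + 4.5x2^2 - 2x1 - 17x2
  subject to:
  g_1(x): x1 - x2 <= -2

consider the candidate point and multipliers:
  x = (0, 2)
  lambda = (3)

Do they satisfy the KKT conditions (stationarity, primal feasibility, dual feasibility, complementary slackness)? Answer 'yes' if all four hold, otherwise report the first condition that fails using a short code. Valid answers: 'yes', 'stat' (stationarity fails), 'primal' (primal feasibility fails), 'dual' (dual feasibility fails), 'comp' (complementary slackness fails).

Gradient of f: grad f(x) = Q x + c = (-2, 1)
Constraint values g_i(x) = a_i^T x - b_i:
  g_1((0, 2)) = 0
Stationarity residual: grad f(x) + sum_i lambda_i a_i = (1, -2)
  -> stationarity FAILS
Primal feasibility (all g_i <= 0): OK
Dual feasibility (all lambda_i >= 0): OK
Complementary slackness (lambda_i * g_i(x) = 0 for all i): OK

Verdict: the first failing condition is stationarity -> stat.

stat


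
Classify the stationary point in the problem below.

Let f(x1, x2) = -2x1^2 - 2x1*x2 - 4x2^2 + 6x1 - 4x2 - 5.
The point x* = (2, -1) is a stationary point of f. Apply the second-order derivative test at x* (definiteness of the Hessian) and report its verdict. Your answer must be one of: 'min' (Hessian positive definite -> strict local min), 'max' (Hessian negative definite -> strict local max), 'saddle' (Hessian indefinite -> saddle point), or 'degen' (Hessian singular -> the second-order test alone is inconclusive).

Compute the Hessian H = grad^2 f:
  H = [[-4, -2], [-2, -8]]
Verify stationarity: grad f(x*) = H x* + g = (0, 0).
Eigenvalues of H: -8.8284, -3.1716.
Both eigenvalues < 0, so H is negative definite -> x* is a strict local max.

max


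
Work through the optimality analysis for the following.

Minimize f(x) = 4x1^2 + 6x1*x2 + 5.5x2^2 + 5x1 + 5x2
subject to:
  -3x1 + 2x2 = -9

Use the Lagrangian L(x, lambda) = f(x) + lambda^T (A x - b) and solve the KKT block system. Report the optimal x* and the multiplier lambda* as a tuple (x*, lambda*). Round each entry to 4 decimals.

Form the Lagrangian:
  L(x, lambda) = (1/2) x^T Q x + c^T x + lambda^T (A x - b)
Stationarity (grad_x L = 0): Q x + c + A^T lambda = 0.
Primal feasibility: A x = b.

This gives the KKT block system:
  [ Q   A^T ] [ x     ]   [-c ]
  [ A    0  ] [ lambda ] = [ b ]

Solving the linear system:
  x*      = (1.7488, -1.8768)
  lambda* = (2.5764)
  f(x*)   = 11.2734

x* = (1.7488, -1.8768), lambda* = (2.5764)


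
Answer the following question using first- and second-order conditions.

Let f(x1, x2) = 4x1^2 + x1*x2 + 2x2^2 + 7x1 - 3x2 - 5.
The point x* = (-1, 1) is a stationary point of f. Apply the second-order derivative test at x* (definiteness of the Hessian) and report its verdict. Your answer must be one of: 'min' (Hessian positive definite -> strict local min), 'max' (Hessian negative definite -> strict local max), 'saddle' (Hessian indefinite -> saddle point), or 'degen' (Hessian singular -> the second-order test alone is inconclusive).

Compute the Hessian H = grad^2 f:
  H = [[8, 1], [1, 4]]
Verify stationarity: grad f(x*) = H x* + g = (0, 0).
Eigenvalues of H: 3.7639, 8.2361.
Both eigenvalues > 0, so H is positive definite -> x* is a strict local min.

min


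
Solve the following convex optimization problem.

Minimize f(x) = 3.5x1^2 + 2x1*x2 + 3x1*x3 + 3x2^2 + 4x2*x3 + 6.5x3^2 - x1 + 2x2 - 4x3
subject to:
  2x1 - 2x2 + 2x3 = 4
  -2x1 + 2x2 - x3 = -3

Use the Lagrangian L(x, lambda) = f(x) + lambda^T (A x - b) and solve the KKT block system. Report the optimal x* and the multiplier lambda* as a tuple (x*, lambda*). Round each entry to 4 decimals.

Form the Lagrangian:
  L(x, lambda) = (1/2) x^T Q x + c^T x + lambda^T (A x - b)
Stationarity (grad_x L = 0): Q x + c + A^T lambda = 0.
Primal feasibility: A x = b.

This gives the KKT block system:
  [ Q   A^T ] [ x     ]   [-c ]
  [ A    0  ] [ lambda ] = [ b ]

Solving the linear system:
  x*      = (0, -1, 1)
  lambda* = (-5, -5)
  f(x*)   = -0.5

x* = (0, -1, 1), lambda* = (-5, -5)


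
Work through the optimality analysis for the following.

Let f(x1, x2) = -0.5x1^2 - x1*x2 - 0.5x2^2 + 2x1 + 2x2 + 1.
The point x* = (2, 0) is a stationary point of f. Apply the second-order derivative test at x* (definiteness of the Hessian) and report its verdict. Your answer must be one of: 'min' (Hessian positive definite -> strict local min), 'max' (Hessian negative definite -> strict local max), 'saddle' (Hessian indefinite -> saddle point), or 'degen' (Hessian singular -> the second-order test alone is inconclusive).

Compute the Hessian H = grad^2 f:
  H = [[-1, -1], [-1, -1]]
Verify stationarity: grad f(x*) = H x* + g = (0, 0).
Eigenvalues of H: -2, 0.
H has a zero eigenvalue (singular; negative semidefinite but not definite), so H is neither positive definite, negative definite, nor indefinite. The second-order test alone is inconclusive -> degen.
(Indeed, f is constant along the null direction of H through x*, so x* is not a strict local extremum.)

degen


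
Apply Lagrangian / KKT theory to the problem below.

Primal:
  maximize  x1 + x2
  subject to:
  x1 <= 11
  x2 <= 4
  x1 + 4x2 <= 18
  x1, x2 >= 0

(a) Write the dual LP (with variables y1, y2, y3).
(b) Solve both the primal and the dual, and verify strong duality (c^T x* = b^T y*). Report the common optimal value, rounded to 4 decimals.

The standard primal-dual pair for 'max c^T x s.t. A x <= b, x >= 0' is:
  Dual:  min b^T y  s.t.  A^T y >= c,  y >= 0.

So the dual LP is:
  minimize  11y1 + 4y2 + 18y3
  subject to:
    y1 + y3 >= 1
    y2 + 4y3 >= 1
    y1, y2, y3 >= 0

Solving the primal: x* = (11, 1.75).
  primal value c^T x* = 12.75.
Solving the dual: y* = (0.75, 0, 0.25).
  dual value b^T y* = 12.75.
Strong duality: c^T x* = b^T y*. Confirmed.

12.75


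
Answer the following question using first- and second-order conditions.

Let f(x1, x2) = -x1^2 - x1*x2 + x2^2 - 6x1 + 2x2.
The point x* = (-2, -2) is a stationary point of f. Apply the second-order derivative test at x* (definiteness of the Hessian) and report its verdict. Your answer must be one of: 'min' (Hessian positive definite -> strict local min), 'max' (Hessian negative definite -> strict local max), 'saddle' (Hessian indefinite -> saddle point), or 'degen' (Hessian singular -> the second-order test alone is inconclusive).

Compute the Hessian H = grad^2 f:
  H = [[-2, -1], [-1, 2]]
Verify stationarity: grad f(x*) = H x* + g = (0, 0).
Eigenvalues of H: -2.2361, 2.2361.
Eigenvalues have mixed signs, so H is indefinite -> x* is a saddle point.

saddle


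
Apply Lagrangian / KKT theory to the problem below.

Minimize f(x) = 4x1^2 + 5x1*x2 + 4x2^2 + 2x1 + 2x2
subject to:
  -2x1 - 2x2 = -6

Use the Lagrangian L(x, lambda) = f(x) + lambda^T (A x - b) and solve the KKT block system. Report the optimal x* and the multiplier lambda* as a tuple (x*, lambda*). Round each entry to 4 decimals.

Form the Lagrangian:
  L(x, lambda) = (1/2) x^T Q x + c^T x + lambda^T (A x - b)
Stationarity (grad_x L = 0): Q x + c + A^T lambda = 0.
Primal feasibility: A x = b.

This gives the KKT block system:
  [ Q   A^T ] [ x     ]   [-c ]
  [ A    0  ] [ lambda ] = [ b ]

Solving the linear system:
  x*      = (1.5, 1.5)
  lambda* = (10.75)
  f(x*)   = 35.25

x* = (1.5, 1.5), lambda* = (10.75)


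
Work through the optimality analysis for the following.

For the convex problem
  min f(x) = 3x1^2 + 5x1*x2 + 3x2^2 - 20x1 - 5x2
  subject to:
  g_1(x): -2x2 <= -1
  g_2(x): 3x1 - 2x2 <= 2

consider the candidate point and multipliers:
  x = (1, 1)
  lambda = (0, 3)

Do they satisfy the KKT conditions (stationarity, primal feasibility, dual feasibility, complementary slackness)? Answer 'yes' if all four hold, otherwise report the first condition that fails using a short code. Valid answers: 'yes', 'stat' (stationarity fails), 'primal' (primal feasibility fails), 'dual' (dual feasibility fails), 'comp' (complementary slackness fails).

Gradient of f: grad f(x) = Q x + c = (-9, 6)
Constraint values g_i(x) = a_i^T x - b_i:
  g_1((1, 1)) = -1
  g_2((1, 1)) = -1
Stationarity residual: grad f(x) + sum_i lambda_i a_i = (0, 0)
  -> stationarity OK
Primal feasibility (all g_i <= 0): OK
Dual feasibility (all lambda_i >= 0): OK
Complementary slackness (lambda_i * g_i(x) = 0 for all i): FAILS

Verdict: the first failing condition is complementary_slackness -> comp.

comp


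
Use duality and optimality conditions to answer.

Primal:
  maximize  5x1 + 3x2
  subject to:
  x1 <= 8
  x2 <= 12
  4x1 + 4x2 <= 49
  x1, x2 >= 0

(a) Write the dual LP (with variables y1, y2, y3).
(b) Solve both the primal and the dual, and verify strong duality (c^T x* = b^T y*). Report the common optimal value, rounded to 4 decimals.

The standard primal-dual pair for 'max c^T x s.t. A x <= b, x >= 0' is:
  Dual:  min b^T y  s.t.  A^T y >= c,  y >= 0.

So the dual LP is:
  minimize  8y1 + 12y2 + 49y3
  subject to:
    y1 + 4y3 >= 5
    y2 + 4y3 >= 3
    y1, y2, y3 >= 0

Solving the primal: x* = (8, 4.25).
  primal value c^T x* = 52.75.
Solving the dual: y* = (2, 0, 0.75).
  dual value b^T y* = 52.75.
Strong duality: c^T x* = b^T y*. Confirmed.

52.75


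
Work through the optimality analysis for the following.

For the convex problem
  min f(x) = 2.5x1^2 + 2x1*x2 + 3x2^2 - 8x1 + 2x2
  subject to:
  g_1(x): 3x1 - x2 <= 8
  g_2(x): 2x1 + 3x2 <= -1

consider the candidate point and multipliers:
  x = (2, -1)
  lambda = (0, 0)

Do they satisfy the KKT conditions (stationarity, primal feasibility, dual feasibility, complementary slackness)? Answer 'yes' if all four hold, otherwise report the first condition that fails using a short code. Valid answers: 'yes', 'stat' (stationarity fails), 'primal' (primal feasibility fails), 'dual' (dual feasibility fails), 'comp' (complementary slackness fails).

Gradient of f: grad f(x) = Q x + c = (0, 0)
Constraint values g_i(x) = a_i^T x - b_i:
  g_1((2, -1)) = -1
  g_2((2, -1)) = 2
Stationarity residual: grad f(x) + sum_i lambda_i a_i = (0, 0)
  -> stationarity OK
Primal feasibility (all g_i <= 0): FAILS
Dual feasibility (all lambda_i >= 0): OK
Complementary slackness (lambda_i * g_i(x) = 0 for all i): OK

Verdict: the first failing condition is primal_feasibility -> primal.

primal


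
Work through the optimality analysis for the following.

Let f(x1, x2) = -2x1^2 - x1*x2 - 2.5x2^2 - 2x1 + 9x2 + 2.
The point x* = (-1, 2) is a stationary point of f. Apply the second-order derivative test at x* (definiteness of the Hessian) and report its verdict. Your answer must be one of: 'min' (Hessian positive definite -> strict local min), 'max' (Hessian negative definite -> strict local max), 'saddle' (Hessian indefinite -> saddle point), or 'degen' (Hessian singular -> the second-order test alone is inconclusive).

Compute the Hessian H = grad^2 f:
  H = [[-4, -1], [-1, -5]]
Verify stationarity: grad f(x*) = H x* + g = (0, 0).
Eigenvalues of H: -5.618, -3.382.
Both eigenvalues < 0, so H is negative definite -> x* is a strict local max.

max


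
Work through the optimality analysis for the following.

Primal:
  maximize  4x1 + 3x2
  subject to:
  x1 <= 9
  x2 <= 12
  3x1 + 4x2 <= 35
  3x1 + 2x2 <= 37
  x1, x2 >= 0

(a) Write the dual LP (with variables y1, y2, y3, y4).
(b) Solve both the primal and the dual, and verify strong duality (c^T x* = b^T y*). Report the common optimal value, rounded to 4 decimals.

The standard primal-dual pair for 'max c^T x s.t. A x <= b, x >= 0' is:
  Dual:  min b^T y  s.t.  A^T y >= c,  y >= 0.

So the dual LP is:
  minimize  9y1 + 12y2 + 35y3 + 37y4
  subject to:
    y1 + 3y3 + 3y4 >= 4
    y2 + 4y3 + 2y4 >= 3
    y1, y2, y3, y4 >= 0

Solving the primal: x* = (9, 2).
  primal value c^T x* = 42.
Solving the dual: y* = (1.75, 0, 0.75, 0).
  dual value b^T y* = 42.
Strong duality: c^T x* = b^T y*. Confirmed.

42


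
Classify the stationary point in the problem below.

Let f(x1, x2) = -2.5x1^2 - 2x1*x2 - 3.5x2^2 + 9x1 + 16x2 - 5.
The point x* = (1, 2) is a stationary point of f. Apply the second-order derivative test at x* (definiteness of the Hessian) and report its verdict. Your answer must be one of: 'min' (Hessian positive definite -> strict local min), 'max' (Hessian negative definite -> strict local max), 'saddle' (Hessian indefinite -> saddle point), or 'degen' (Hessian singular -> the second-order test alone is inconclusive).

Compute the Hessian H = grad^2 f:
  H = [[-5, -2], [-2, -7]]
Verify stationarity: grad f(x*) = H x* + g = (0, 0).
Eigenvalues of H: -8.2361, -3.7639.
Both eigenvalues < 0, so H is negative definite -> x* is a strict local max.

max


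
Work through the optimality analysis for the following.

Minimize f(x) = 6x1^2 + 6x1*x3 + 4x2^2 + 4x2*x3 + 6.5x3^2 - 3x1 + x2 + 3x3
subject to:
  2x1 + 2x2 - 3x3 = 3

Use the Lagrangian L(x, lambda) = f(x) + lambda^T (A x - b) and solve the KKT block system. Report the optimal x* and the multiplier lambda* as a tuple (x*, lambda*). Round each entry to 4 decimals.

Form the Lagrangian:
  L(x, lambda) = (1/2) x^T Q x + c^T x + lambda^T (A x - b)
Stationarity (grad_x L = 0): Q x + c + A^T lambda = 0.
Primal feasibility: A x = b.

This gives the KKT block system:
  [ Q   A^T ] [ x     ]   [-c ]
  [ A    0  ] [ lambda ] = [ b ]

Solving the linear system:
  x*      = (0.5303, 0.1605, -0.5395)
  lambda* = (-0.0632)
  f(x*)   = -1.4296

x* = (0.5303, 0.1605, -0.5395), lambda* = (-0.0632)


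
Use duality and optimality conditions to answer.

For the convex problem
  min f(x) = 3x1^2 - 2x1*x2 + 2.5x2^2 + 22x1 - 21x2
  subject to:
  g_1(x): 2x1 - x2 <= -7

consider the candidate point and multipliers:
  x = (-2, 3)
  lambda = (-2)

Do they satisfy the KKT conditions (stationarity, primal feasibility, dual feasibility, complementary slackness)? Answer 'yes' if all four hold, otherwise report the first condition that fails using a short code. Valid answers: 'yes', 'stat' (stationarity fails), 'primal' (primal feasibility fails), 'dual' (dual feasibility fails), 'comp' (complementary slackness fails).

Gradient of f: grad f(x) = Q x + c = (4, -2)
Constraint values g_i(x) = a_i^T x - b_i:
  g_1((-2, 3)) = 0
Stationarity residual: grad f(x) + sum_i lambda_i a_i = (0, 0)
  -> stationarity OK
Primal feasibility (all g_i <= 0): OK
Dual feasibility (all lambda_i >= 0): FAILS
Complementary slackness (lambda_i * g_i(x) = 0 for all i): OK

Verdict: the first failing condition is dual_feasibility -> dual.

dual


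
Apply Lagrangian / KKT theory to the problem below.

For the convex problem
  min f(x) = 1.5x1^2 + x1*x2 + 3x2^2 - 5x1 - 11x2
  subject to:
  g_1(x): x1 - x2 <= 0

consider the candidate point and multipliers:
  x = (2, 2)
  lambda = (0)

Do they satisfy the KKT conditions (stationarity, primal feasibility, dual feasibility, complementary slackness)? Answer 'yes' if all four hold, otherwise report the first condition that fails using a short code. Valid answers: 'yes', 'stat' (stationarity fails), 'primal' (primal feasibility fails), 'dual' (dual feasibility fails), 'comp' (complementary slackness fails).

Gradient of f: grad f(x) = Q x + c = (3, 3)
Constraint values g_i(x) = a_i^T x - b_i:
  g_1((2, 2)) = 0
Stationarity residual: grad f(x) + sum_i lambda_i a_i = (3, 3)
  -> stationarity FAILS
Primal feasibility (all g_i <= 0): OK
Dual feasibility (all lambda_i >= 0): OK
Complementary slackness (lambda_i * g_i(x) = 0 for all i): OK

Verdict: the first failing condition is stationarity -> stat.

stat


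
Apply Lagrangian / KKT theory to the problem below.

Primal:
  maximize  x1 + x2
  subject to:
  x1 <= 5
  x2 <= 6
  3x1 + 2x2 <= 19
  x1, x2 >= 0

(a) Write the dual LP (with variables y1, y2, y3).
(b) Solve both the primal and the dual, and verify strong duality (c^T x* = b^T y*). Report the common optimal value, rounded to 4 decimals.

The standard primal-dual pair for 'max c^T x s.t. A x <= b, x >= 0' is:
  Dual:  min b^T y  s.t.  A^T y >= c,  y >= 0.

So the dual LP is:
  minimize  5y1 + 6y2 + 19y3
  subject to:
    y1 + 3y3 >= 1
    y2 + 2y3 >= 1
    y1, y2, y3 >= 0

Solving the primal: x* = (2.3333, 6).
  primal value c^T x* = 8.3333.
Solving the dual: y* = (0, 0.3333, 0.3333).
  dual value b^T y* = 8.3333.
Strong duality: c^T x* = b^T y*. Confirmed.

8.3333


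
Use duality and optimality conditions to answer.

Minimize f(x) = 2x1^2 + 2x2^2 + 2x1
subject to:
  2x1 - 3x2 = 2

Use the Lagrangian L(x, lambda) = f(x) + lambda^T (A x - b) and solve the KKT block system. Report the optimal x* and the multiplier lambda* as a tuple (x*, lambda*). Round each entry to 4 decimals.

Form the Lagrangian:
  L(x, lambda) = (1/2) x^T Q x + c^T x + lambda^T (A x - b)
Stationarity (grad_x L = 0): Q x + c + A^T lambda = 0.
Primal feasibility: A x = b.

This gives the KKT block system:
  [ Q   A^T ] [ x     ]   [-c ]
  [ A    0  ] [ lambda ] = [ b ]

Solving the linear system:
  x*      = (-0.0385, -0.6923)
  lambda* = (-0.9231)
  f(x*)   = 0.8846

x* = (-0.0385, -0.6923), lambda* = (-0.9231)


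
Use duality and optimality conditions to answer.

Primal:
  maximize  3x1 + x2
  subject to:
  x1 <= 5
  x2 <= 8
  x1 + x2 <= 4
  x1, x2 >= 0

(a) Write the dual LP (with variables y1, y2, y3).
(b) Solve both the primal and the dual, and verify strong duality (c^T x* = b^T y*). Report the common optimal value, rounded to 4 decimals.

The standard primal-dual pair for 'max c^T x s.t. A x <= b, x >= 0' is:
  Dual:  min b^T y  s.t.  A^T y >= c,  y >= 0.

So the dual LP is:
  minimize  5y1 + 8y2 + 4y3
  subject to:
    y1 + y3 >= 3
    y2 + y3 >= 1
    y1, y2, y3 >= 0

Solving the primal: x* = (4, 0).
  primal value c^T x* = 12.
Solving the dual: y* = (0, 0, 3).
  dual value b^T y* = 12.
Strong duality: c^T x* = b^T y*. Confirmed.

12


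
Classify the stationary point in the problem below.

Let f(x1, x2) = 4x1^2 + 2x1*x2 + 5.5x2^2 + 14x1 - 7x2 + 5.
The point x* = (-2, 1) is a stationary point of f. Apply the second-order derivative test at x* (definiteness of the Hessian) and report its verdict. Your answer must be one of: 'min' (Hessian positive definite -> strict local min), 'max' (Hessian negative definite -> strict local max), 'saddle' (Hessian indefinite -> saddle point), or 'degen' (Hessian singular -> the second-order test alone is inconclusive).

Compute the Hessian H = grad^2 f:
  H = [[8, 2], [2, 11]]
Verify stationarity: grad f(x*) = H x* + g = (0, 0).
Eigenvalues of H: 7, 12.
Both eigenvalues > 0, so H is positive definite -> x* is a strict local min.

min


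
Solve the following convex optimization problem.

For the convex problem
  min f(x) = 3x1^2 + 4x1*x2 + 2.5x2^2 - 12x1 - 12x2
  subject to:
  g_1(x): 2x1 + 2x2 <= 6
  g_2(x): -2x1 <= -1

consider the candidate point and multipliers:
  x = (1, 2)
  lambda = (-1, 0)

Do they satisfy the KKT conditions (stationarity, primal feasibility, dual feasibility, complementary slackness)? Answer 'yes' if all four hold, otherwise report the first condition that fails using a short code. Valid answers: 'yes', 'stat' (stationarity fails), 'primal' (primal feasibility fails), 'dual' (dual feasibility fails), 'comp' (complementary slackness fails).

Gradient of f: grad f(x) = Q x + c = (2, 2)
Constraint values g_i(x) = a_i^T x - b_i:
  g_1((1, 2)) = 0
  g_2((1, 2)) = -1
Stationarity residual: grad f(x) + sum_i lambda_i a_i = (0, 0)
  -> stationarity OK
Primal feasibility (all g_i <= 0): OK
Dual feasibility (all lambda_i >= 0): FAILS
Complementary slackness (lambda_i * g_i(x) = 0 for all i): OK

Verdict: the first failing condition is dual_feasibility -> dual.

dual


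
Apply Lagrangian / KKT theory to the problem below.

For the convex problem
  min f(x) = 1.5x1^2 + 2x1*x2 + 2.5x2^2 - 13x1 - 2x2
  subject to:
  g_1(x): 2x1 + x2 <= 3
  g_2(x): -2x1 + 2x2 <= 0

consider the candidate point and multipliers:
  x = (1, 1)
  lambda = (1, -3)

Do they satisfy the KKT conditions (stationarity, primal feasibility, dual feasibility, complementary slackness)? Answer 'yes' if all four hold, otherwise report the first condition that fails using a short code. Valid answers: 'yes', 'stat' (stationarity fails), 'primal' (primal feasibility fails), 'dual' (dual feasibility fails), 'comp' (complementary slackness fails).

Gradient of f: grad f(x) = Q x + c = (-8, 5)
Constraint values g_i(x) = a_i^T x - b_i:
  g_1((1, 1)) = 0
  g_2((1, 1)) = 0
Stationarity residual: grad f(x) + sum_i lambda_i a_i = (0, 0)
  -> stationarity OK
Primal feasibility (all g_i <= 0): OK
Dual feasibility (all lambda_i >= 0): FAILS
Complementary slackness (lambda_i * g_i(x) = 0 for all i): OK

Verdict: the first failing condition is dual_feasibility -> dual.

dual


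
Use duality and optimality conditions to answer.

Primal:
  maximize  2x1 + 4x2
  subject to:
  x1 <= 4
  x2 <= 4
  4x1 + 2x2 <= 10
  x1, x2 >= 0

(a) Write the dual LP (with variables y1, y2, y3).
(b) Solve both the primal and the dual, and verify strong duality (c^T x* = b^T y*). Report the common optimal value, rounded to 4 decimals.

The standard primal-dual pair for 'max c^T x s.t. A x <= b, x >= 0' is:
  Dual:  min b^T y  s.t.  A^T y >= c,  y >= 0.

So the dual LP is:
  minimize  4y1 + 4y2 + 10y3
  subject to:
    y1 + 4y3 >= 2
    y2 + 2y3 >= 4
    y1, y2, y3 >= 0

Solving the primal: x* = (0.5, 4).
  primal value c^T x* = 17.
Solving the dual: y* = (0, 3, 0.5).
  dual value b^T y* = 17.
Strong duality: c^T x* = b^T y*. Confirmed.

17


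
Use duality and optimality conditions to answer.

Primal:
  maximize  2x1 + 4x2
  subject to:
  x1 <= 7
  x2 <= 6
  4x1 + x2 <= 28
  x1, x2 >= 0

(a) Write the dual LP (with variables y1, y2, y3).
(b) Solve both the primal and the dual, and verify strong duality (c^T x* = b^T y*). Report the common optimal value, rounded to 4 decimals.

The standard primal-dual pair for 'max c^T x s.t. A x <= b, x >= 0' is:
  Dual:  min b^T y  s.t.  A^T y >= c,  y >= 0.

So the dual LP is:
  minimize  7y1 + 6y2 + 28y3
  subject to:
    y1 + 4y3 >= 2
    y2 + y3 >= 4
    y1, y2, y3 >= 0

Solving the primal: x* = (5.5, 6).
  primal value c^T x* = 35.
Solving the dual: y* = (0, 3.5, 0.5).
  dual value b^T y* = 35.
Strong duality: c^T x* = b^T y*. Confirmed.

35


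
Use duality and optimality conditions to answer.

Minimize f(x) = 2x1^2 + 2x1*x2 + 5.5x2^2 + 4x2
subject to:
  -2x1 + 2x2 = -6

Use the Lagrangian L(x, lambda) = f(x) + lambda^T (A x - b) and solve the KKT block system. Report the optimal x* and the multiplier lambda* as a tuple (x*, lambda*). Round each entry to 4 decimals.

Form the Lagrangian:
  L(x, lambda) = (1/2) x^T Q x + c^T x + lambda^T (A x - b)
Stationarity (grad_x L = 0): Q x + c + A^T lambda = 0.
Primal feasibility: A x = b.

This gives the KKT block system:
  [ Q   A^T ] [ x     ]   [-c ]
  [ A    0  ] [ lambda ] = [ b ]

Solving the linear system:
  x*      = (1.8421, -1.1579)
  lambda* = (2.5263)
  f(x*)   = 5.2632

x* = (1.8421, -1.1579), lambda* = (2.5263)


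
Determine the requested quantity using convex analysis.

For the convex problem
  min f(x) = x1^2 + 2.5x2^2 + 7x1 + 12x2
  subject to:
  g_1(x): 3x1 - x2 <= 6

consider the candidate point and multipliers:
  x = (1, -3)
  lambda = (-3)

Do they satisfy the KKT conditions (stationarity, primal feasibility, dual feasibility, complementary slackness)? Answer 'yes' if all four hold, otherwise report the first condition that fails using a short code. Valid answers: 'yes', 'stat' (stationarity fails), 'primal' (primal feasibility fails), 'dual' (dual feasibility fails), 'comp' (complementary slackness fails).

Gradient of f: grad f(x) = Q x + c = (9, -3)
Constraint values g_i(x) = a_i^T x - b_i:
  g_1((1, -3)) = 0
Stationarity residual: grad f(x) + sum_i lambda_i a_i = (0, 0)
  -> stationarity OK
Primal feasibility (all g_i <= 0): OK
Dual feasibility (all lambda_i >= 0): FAILS
Complementary slackness (lambda_i * g_i(x) = 0 for all i): OK

Verdict: the first failing condition is dual_feasibility -> dual.

dual


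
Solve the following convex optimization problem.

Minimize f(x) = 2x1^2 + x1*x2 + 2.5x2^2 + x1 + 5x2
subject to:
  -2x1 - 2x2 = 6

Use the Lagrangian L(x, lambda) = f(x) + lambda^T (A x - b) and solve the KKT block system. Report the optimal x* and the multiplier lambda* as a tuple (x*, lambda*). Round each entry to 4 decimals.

Form the Lagrangian:
  L(x, lambda) = (1/2) x^T Q x + c^T x + lambda^T (A x - b)
Stationarity (grad_x L = 0): Q x + c + A^T lambda = 0.
Primal feasibility: A x = b.

This gives the KKT block system:
  [ Q   A^T ] [ x     ]   [-c ]
  [ A    0  ] [ lambda ] = [ b ]

Solving the linear system:
  x*      = (-1.1429, -1.8571)
  lambda* = (-2.7143)
  f(x*)   = 2.9286

x* = (-1.1429, -1.8571), lambda* = (-2.7143)


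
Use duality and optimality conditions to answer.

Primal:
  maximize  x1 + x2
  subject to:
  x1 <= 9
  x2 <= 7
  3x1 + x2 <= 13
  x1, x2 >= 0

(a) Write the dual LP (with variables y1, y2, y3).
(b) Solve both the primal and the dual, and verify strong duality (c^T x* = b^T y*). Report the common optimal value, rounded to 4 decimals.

The standard primal-dual pair for 'max c^T x s.t. A x <= b, x >= 0' is:
  Dual:  min b^T y  s.t.  A^T y >= c,  y >= 0.

So the dual LP is:
  minimize  9y1 + 7y2 + 13y3
  subject to:
    y1 + 3y3 >= 1
    y2 + y3 >= 1
    y1, y2, y3 >= 0

Solving the primal: x* = (2, 7).
  primal value c^T x* = 9.
Solving the dual: y* = (0, 0.6667, 0.3333).
  dual value b^T y* = 9.
Strong duality: c^T x* = b^T y*. Confirmed.

9


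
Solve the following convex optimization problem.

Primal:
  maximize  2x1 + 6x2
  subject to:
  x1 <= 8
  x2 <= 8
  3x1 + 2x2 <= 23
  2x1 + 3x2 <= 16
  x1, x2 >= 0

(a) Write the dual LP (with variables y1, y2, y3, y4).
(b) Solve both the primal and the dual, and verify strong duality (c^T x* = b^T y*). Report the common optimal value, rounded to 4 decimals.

The standard primal-dual pair for 'max c^T x s.t. A x <= b, x >= 0' is:
  Dual:  min b^T y  s.t.  A^T y >= c,  y >= 0.

So the dual LP is:
  minimize  8y1 + 8y2 + 23y3 + 16y4
  subject to:
    y1 + 3y3 + 2y4 >= 2
    y2 + 2y3 + 3y4 >= 6
    y1, y2, y3, y4 >= 0

Solving the primal: x* = (0, 5.3333).
  primal value c^T x* = 32.
Solving the dual: y* = (0, 0, 0, 2).
  dual value b^T y* = 32.
Strong duality: c^T x* = b^T y*. Confirmed.

32


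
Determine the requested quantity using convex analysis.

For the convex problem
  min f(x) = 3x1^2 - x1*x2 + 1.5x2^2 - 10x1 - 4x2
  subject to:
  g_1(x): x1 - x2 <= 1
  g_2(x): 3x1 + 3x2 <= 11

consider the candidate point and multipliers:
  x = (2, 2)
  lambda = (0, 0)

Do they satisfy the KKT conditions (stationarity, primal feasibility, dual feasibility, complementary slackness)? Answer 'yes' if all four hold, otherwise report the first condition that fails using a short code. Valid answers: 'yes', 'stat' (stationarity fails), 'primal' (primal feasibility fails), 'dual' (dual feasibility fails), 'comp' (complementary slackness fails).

Gradient of f: grad f(x) = Q x + c = (0, 0)
Constraint values g_i(x) = a_i^T x - b_i:
  g_1((2, 2)) = -1
  g_2((2, 2)) = 1
Stationarity residual: grad f(x) + sum_i lambda_i a_i = (0, 0)
  -> stationarity OK
Primal feasibility (all g_i <= 0): FAILS
Dual feasibility (all lambda_i >= 0): OK
Complementary slackness (lambda_i * g_i(x) = 0 for all i): OK

Verdict: the first failing condition is primal_feasibility -> primal.

primal


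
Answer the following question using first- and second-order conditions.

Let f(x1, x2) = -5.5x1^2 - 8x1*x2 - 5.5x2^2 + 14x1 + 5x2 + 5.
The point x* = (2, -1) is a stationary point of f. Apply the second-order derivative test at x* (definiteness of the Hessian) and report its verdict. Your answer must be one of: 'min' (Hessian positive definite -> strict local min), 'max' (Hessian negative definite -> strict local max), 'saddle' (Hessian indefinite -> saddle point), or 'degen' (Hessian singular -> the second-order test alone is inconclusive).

Compute the Hessian H = grad^2 f:
  H = [[-11, -8], [-8, -11]]
Verify stationarity: grad f(x*) = H x* + g = (0, 0).
Eigenvalues of H: -19, -3.
Both eigenvalues < 0, so H is negative definite -> x* is a strict local max.

max


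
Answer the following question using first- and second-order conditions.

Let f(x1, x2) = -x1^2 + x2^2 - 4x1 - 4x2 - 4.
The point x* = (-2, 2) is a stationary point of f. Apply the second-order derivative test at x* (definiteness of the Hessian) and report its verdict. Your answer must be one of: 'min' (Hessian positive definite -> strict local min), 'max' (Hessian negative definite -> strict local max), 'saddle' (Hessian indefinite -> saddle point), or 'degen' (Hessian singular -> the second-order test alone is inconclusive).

Compute the Hessian H = grad^2 f:
  H = [[-2, 0], [0, 2]]
Verify stationarity: grad f(x*) = H x* + g = (0, 0).
Eigenvalues of H: -2, 2.
Eigenvalues have mixed signs, so H is indefinite -> x* is a saddle point.

saddle


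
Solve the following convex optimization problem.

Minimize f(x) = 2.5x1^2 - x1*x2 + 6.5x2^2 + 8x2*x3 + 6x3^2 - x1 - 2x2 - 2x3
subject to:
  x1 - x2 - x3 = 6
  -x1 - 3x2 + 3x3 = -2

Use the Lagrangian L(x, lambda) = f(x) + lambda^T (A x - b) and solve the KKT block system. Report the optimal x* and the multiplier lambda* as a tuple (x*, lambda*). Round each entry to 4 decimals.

Form the Lagrangian:
  L(x, lambda) = (1/2) x^T Q x + c^T x + lambda^T (A x - b)
Stationarity (grad_x L = 0): Q x + c + A^T lambda = 0.
Primal feasibility: A x = b.

This gives the KKT block system:
  [ Q   A^T ] [ x     ]   [-c ]
  [ A    0  ] [ lambda ] = [ b ]

Solving the linear system:
  x*      = (4.2045, -1.2652, -0.5303)
  lambda* = (-22.6894, -1.4015)
  f(x*)   = 66.3598

x* = (4.2045, -1.2652, -0.5303), lambda* = (-22.6894, -1.4015)


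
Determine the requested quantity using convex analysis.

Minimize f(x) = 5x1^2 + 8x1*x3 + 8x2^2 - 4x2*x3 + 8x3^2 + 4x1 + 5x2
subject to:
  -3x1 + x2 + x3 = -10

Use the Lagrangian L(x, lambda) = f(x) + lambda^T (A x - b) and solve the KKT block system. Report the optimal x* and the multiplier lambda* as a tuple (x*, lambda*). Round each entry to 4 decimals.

Form the Lagrangian:
  L(x, lambda) = (1/2) x^T Q x + c^T x + lambda^T (A x - b)
Stationarity (grad_x L = 0): Q x + c + A^T lambda = 0.
Primal feasibility: A x = b.

This gives the KKT block system:
  [ Q   A^T ] [ x     ]   [-c ]
  [ A    0  ] [ lambda ] = [ b ]

Solving the linear system:
  x*      = (2.4016, -1.0422, -1.7529)
  lambda* = (4.6644)
  f(x*)   = 25.5194

x* = (2.4016, -1.0422, -1.7529), lambda* = (4.6644)


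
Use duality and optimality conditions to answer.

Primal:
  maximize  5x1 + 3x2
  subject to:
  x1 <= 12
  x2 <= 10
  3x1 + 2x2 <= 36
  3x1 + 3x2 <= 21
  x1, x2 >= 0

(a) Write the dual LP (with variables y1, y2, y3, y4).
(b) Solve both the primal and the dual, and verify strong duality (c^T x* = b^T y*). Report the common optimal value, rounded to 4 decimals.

The standard primal-dual pair for 'max c^T x s.t. A x <= b, x >= 0' is:
  Dual:  min b^T y  s.t.  A^T y >= c,  y >= 0.

So the dual LP is:
  minimize  12y1 + 10y2 + 36y3 + 21y4
  subject to:
    y1 + 3y3 + 3y4 >= 5
    y2 + 2y3 + 3y4 >= 3
    y1, y2, y3, y4 >= 0

Solving the primal: x* = (7, 0).
  primal value c^T x* = 35.
Solving the dual: y* = (0, 0, 0, 1.6667).
  dual value b^T y* = 35.
Strong duality: c^T x* = b^T y*. Confirmed.

35


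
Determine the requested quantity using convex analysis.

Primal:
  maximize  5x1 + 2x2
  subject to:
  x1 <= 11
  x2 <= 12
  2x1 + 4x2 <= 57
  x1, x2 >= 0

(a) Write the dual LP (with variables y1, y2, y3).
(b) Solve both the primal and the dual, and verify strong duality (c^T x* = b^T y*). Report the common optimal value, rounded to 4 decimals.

The standard primal-dual pair for 'max c^T x s.t. A x <= b, x >= 0' is:
  Dual:  min b^T y  s.t.  A^T y >= c,  y >= 0.

So the dual LP is:
  minimize  11y1 + 12y2 + 57y3
  subject to:
    y1 + 2y3 >= 5
    y2 + 4y3 >= 2
    y1, y2, y3 >= 0

Solving the primal: x* = (11, 8.75).
  primal value c^T x* = 72.5.
Solving the dual: y* = (4, 0, 0.5).
  dual value b^T y* = 72.5.
Strong duality: c^T x* = b^T y*. Confirmed.

72.5


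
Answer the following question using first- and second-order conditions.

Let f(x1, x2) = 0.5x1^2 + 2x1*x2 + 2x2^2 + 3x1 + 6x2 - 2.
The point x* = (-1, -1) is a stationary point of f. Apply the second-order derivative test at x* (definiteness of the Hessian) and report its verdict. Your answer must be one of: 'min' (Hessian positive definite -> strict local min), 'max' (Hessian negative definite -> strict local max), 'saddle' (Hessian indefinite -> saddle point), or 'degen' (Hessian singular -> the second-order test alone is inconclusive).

Compute the Hessian H = grad^2 f:
  H = [[1, 2], [2, 4]]
Verify stationarity: grad f(x*) = H x* + g = (0, 0).
Eigenvalues of H: 0, 5.
H has a zero eigenvalue (singular; positive semidefinite but not definite), so H is neither positive definite, negative definite, nor indefinite. The second-order test alone is inconclusive -> degen.
(Indeed, f is constant along the null direction of H through x*, so x* is not a strict local extremum.)

degen


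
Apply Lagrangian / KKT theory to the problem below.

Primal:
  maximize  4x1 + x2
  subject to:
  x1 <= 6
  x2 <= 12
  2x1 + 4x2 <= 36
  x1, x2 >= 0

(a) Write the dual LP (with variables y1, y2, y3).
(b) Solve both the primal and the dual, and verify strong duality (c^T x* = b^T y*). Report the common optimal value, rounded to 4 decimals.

The standard primal-dual pair for 'max c^T x s.t. A x <= b, x >= 0' is:
  Dual:  min b^T y  s.t.  A^T y >= c,  y >= 0.

So the dual LP is:
  minimize  6y1 + 12y2 + 36y3
  subject to:
    y1 + 2y3 >= 4
    y2 + 4y3 >= 1
    y1, y2, y3 >= 0

Solving the primal: x* = (6, 6).
  primal value c^T x* = 30.
Solving the dual: y* = (3.5, 0, 0.25).
  dual value b^T y* = 30.
Strong duality: c^T x* = b^T y*. Confirmed.

30


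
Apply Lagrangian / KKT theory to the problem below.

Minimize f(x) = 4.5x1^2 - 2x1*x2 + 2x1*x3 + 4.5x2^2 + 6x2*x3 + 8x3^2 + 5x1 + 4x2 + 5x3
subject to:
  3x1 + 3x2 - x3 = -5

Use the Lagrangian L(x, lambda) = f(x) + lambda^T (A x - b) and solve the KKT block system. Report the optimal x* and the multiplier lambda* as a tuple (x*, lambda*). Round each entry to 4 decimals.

Form the Lagrangian:
  L(x, lambda) = (1/2) x^T Q x + c^T x + lambda^T (A x - b)
Stationarity (grad_x L = 0): Q x + c + A^T lambda = 0.
Primal feasibility: A x = b.

This gives the KKT block system:
  [ Q   A^T ] [ x     ]   [-c ]
  [ A    0  ] [ lambda ] = [ b ]

Solving the linear system:
  x*      = (-0.8421, -0.7895, 0.1053)
  lambda* = (0.2632)
  f(x*)   = -2.7632

x* = (-0.8421, -0.7895, 0.1053), lambda* = (0.2632)


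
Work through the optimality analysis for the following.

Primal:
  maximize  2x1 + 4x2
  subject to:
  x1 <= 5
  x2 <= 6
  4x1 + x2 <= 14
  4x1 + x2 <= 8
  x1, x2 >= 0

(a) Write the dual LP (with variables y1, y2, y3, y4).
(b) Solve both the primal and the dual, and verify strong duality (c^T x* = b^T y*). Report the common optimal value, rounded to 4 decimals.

The standard primal-dual pair for 'max c^T x s.t. A x <= b, x >= 0' is:
  Dual:  min b^T y  s.t.  A^T y >= c,  y >= 0.

So the dual LP is:
  minimize  5y1 + 6y2 + 14y3 + 8y4
  subject to:
    y1 + 4y3 + 4y4 >= 2
    y2 + y3 + y4 >= 4
    y1, y2, y3, y4 >= 0

Solving the primal: x* = (0.5, 6).
  primal value c^T x* = 25.
Solving the dual: y* = (0, 3.5, 0, 0.5).
  dual value b^T y* = 25.
Strong duality: c^T x* = b^T y*. Confirmed.

25


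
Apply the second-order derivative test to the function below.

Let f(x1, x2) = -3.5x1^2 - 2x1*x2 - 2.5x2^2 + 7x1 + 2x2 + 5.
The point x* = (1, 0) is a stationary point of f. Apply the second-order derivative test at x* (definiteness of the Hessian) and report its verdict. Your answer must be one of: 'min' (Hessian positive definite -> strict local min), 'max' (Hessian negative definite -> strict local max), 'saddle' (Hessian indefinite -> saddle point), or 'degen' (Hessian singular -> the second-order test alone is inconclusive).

Compute the Hessian H = grad^2 f:
  H = [[-7, -2], [-2, -5]]
Verify stationarity: grad f(x*) = H x* + g = (0, 0).
Eigenvalues of H: -8.2361, -3.7639.
Both eigenvalues < 0, so H is negative definite -> x* is a strict local max.

max


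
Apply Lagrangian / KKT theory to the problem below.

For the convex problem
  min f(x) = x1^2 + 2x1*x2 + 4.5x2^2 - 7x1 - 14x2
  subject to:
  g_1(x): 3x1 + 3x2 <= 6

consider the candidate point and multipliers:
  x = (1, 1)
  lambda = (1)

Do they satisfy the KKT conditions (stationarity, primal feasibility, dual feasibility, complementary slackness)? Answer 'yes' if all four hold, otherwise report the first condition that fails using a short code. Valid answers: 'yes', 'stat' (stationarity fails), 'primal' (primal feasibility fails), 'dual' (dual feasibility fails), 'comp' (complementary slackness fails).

Gradient of f: grad f(x) = Q x + c = (-3, -3)
Constraint values g_i(x) = a_i^T x - b_i:
  g_1((1, 1)) = 0
Stationarity residual: grad f(x) + sum_i lambda_i a_i = (0, 0)
  -> stationarity OK
Primal feasibility (all g_i <= 0): OK
Dual feasibility (all lambda_i >= 0): OK
Complementary slackness (lambda_i * g_i(x) = 0 for all i): OK

Verdict: yes, KKT holds.

yes


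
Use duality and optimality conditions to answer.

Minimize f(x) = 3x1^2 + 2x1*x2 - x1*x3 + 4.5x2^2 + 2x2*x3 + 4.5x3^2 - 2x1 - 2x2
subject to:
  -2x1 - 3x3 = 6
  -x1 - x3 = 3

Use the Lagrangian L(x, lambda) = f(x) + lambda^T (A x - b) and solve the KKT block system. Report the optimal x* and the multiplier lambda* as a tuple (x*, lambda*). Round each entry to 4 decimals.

Form the Lagrangian:
  L(x, lambda) = (1/2) x^T Q x + c^T x + lambda^T (A x - b)
Stationarity (grad_x L = 0): Q x + c + A^T lambda = 0.
Primal feasibility: A x = b.

This gives the KKT block system:
  [ Q   A^T ] [ x     ]   [-c ]
  [ A    0  ] [ lambda ] = [ b ]

Solving the linear system:
  x*      = (-3, 0.8889, 0)
  lambda* = (23, -64.2222)
  f(x*)   = 29.4444

x* = (-3, 0.8889, 0), lambda* = (23, -64.2222)


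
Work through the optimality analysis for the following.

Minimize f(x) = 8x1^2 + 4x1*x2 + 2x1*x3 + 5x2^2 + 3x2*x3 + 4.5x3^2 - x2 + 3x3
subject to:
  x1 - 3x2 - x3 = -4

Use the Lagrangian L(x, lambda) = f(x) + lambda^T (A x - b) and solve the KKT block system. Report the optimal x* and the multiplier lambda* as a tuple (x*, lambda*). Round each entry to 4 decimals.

Form the Lagrangian:
  L(x, lambda) = (1/2) x^T Q x + c^T x + lambda^T (A x - b)
Stationarity (grad_x L = 0): Q x + c + A^T lambda = 0.
Primal feasibility: A x = b.

This gives the KKT block system:
  [ Q   A^T ] [ x     ]   [-c ]
  [ A    0  ] [ lambda ] = [ b ]

Solving the linear system:
  x*      = (-0.4684, 1.2852, -0.3241)
  lambda* = (3.0021)
  f(x*)   = 4.8754

x* = (-0.4684, 1.2852, -0.3241), lambda* = (3.0021)


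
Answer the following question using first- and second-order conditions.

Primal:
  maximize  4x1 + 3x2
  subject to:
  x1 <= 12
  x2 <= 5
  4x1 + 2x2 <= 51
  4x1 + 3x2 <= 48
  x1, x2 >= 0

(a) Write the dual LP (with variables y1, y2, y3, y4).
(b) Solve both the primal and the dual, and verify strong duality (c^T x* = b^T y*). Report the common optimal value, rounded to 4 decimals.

The standard primal-dual pair for 'max c^T x s.t. A x <= b, x >= 0' is:
  Dual:  min b^T y  s.t.  A^T y >= c,  y >= 0.

So the dual LP is:
  minimize  12y1 + 5y2 + 51y3 + 48y4
  subject to:
    y1 + 4y3 + 4y4 >= 4
    y2 + 2y3 + 3y4 >= 3
    y1, y2, y3, y4 >= 0

Solving the primal: x* = (12, 0).
  primal value c^T x* = 48.
Solving the dual: y* = (0, 0, 0, 1).
  dual value b^T y* = 48.
Strong duality: c^T x* = b^T y*. Confirmed.

48


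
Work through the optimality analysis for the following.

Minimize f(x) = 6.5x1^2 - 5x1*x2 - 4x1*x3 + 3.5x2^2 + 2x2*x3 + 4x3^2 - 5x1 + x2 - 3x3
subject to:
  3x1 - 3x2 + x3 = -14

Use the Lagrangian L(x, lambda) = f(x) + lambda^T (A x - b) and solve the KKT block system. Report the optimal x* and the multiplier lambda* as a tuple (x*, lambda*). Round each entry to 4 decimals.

Form the Lagrangian:
  L(x, lambda) = (1/2) x^T Q x + c^T x + lambda^T (A x - b)
Stationarity (grad_x L = 0): Q x + c + A^T lambda = 0.
Primal feasibility: A x = b.

This gives the KKT block system:
  [ Q   A^T ] [ x     ]   [-c ]
  [ A    0  ] [ lambda ] = [ b ]

Solving the linear system:
  x*      = (-0.7785, 3.2752, -1.8389)
  lambda* = (8.047)
  f(x*)   = 62.6711

x* = (-0.7785, 3.2752, -1.8389), lambda* = (8.047)
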